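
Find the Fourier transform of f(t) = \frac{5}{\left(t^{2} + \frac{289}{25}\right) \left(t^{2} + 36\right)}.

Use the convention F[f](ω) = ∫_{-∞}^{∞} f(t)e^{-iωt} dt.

F(ω) = - \frac{125 \pi e^{- 6 \left|{\omega}\right|}}{3666} + \frac{625 \pi e^{- \frac{17 \left|{\omega}\right|}{5}}}{10387}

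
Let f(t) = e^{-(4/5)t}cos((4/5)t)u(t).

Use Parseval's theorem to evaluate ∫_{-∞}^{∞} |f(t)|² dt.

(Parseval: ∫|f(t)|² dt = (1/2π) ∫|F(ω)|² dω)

∫|f(t)|² dt = \frac{15}{32}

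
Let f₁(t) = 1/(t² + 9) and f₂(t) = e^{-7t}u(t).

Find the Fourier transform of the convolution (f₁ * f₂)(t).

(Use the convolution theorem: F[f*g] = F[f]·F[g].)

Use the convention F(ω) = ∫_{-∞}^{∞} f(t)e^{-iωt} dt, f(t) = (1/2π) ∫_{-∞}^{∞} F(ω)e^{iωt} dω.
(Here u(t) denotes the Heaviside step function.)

F[f₁*f₂](ω) = \frac{\pi e^{- 3 \left|{\omega}\right|}}{3 \left(i \omega + 7\right)}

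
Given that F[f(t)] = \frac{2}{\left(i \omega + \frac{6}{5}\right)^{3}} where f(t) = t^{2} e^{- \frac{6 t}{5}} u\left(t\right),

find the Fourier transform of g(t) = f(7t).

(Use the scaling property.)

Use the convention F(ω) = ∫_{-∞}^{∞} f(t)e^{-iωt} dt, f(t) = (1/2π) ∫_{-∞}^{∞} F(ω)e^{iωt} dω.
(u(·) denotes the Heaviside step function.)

F[g](ω) = \frac{12250}{\left(5 i \omega + 42\right)^{3}}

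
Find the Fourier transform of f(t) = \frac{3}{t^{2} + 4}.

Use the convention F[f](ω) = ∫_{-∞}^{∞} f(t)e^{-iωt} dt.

F(ω) = \frac{3 \pi e^{- 2 \left|{\omega}\right|}}{2}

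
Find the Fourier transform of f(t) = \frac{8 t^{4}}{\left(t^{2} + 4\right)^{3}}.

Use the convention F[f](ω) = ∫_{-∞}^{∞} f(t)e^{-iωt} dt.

F(ω) = \frac{\pi \left(4 \omega^{2} - 10 \left|{\omega}\right| + 3\right) e^{- 2 \left|{\omega}\right|}}{2}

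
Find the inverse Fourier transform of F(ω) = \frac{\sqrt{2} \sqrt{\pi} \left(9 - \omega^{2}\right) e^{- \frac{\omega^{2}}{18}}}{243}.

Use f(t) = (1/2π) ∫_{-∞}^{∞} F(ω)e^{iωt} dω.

f(t) = t^{2} e^{- \frac{9 t^{2}}{2}}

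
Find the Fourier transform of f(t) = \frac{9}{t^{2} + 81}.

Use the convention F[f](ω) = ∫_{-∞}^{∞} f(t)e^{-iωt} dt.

F(ω) = \pi e^{- 9 \left|{\omega}\right|}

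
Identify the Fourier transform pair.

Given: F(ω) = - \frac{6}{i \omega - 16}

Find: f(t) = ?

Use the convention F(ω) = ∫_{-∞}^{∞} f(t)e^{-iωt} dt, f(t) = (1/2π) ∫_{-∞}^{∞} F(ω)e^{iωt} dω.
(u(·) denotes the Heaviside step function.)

f(t) = 6 e^{16 t} u\left(- t\right)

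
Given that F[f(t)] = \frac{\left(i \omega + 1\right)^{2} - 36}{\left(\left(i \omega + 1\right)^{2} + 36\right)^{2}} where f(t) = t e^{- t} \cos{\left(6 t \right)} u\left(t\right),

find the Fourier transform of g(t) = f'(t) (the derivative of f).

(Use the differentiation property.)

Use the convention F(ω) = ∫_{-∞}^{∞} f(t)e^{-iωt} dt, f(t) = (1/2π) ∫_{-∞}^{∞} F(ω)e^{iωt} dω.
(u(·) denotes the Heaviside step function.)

F[g](ω) = \frac{i \omega \left(\left(i \omega + 1\right)^{2} - 36\right)}{\left(\left(i \omega + 1\right)^{2} + 36\right)^{2}}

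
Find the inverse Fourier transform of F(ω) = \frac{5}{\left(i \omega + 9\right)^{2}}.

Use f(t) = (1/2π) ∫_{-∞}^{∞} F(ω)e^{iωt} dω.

f(t) = 5 t e^{- 9 t} u\left(t\right)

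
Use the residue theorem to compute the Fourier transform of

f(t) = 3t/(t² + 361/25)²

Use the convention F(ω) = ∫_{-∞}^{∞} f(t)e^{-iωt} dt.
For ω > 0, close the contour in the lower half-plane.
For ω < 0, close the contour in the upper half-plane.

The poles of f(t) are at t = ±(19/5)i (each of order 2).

Let g(z) = f(z)e^{-iωz}; for large |z| the factor e^{-iωz} decays in the lower half-plane when ω > 0 and in the upper half-plane when ω < 0.

Case ω > 0 (lower half-plane, clockwise contour ⇒ F(ω) = -2πi·ΣRes):
  Res_{z = - \frac{19 i}{5}} g(z) = \frac{15 \omega e^{- \frac{19 \omega}{5}}}{76} (pole of order 2)
  F(ω) = -2πi·ΣRes = - \frac{15 i \pi \omega e^{- \frac{19 \omega}{5}}}{38}

Case ω < 0 (upper half-plane, counterclockwise contour ⇒ F(ω) = +2πi·ΣRes):
  Res_{z = \frac{19 i}{5}} g(z) = - \frac{15 \omega e^{\frac{19 \omega}{5}}}{76} (pole of order 2)
  F(ω) = 2πi·ΣRes = - \frac{15 i \pi \omega e^{\frac{19 \omega}{5}}}{38}

Both cases combine into a single formula in |ω|:

F(ω) = - \frac{15 i \pi \omega e^{- \frac{19 \left|{\omega}\right|}{5}}}{38}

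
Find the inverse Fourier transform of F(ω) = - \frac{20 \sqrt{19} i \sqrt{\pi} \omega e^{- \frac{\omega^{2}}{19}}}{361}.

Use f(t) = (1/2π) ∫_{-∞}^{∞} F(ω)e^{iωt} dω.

f(t) = 5 t e^{- \frac{19 t^{2}}{4}}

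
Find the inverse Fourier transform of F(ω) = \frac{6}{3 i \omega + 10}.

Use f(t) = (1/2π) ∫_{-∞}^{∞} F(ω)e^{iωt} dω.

f(t) = 2 e^{- \frac{10 t}{3}} u\left(t\right)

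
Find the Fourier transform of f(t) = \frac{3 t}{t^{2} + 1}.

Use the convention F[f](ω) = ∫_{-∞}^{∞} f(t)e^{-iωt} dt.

F(ω) = - 3 i \pi e^{- \left|{\omega}\right|} \operatorname{sign}{\left(\omega \right)}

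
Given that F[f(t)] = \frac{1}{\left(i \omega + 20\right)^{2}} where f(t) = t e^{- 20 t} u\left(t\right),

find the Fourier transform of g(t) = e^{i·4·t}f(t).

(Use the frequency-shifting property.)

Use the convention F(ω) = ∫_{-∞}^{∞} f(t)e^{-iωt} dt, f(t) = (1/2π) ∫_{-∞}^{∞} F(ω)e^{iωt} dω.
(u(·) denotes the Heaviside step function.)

F[g](ω) = \frac{1}{\left(i \left(\omega - 4\right) + 20\right)^{2}}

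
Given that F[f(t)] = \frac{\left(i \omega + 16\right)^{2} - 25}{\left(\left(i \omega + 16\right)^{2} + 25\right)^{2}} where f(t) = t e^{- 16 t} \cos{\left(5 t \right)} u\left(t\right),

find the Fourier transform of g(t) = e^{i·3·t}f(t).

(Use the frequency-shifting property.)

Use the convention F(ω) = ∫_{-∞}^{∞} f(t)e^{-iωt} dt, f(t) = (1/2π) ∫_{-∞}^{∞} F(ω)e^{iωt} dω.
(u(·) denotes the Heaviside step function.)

F[g](ω) = \frac{\left(i \left(\omega - 3\right) + 16\right)^{2} - 25}{\left(\left(i \left(\omega - 3\right) + 16\right)^{2} + 25\right)^{2}}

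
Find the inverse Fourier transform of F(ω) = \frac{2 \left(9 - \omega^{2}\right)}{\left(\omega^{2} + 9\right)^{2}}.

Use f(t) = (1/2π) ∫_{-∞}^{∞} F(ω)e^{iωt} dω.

f(t) = e^{- 3 \left|{t}\right|} \left|{t}\right|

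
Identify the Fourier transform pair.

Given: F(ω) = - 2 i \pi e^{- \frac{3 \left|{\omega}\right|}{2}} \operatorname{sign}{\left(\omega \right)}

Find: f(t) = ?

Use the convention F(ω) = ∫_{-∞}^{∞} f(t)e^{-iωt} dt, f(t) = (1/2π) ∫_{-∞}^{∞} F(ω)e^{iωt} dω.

f(t) = \frac{2 t}{t^{2} + \frac{9}{4}}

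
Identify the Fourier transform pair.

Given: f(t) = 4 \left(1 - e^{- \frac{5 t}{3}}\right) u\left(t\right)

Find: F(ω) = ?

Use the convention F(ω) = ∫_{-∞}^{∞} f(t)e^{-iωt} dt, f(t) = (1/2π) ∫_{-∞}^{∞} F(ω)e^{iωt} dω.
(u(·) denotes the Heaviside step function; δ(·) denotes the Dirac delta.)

F(ω) = 4 \pi \delta\left(\omega\right) - \frac{20 i}{3 \omega \left(i \omega + \frac{5}{3}\right)}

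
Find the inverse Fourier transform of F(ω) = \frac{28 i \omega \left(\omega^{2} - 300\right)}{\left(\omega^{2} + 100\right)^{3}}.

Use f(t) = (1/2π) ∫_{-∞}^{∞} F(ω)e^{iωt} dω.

f(t) = 7 t e^{- 10 \left|{t}\right|} \left|{t}\right|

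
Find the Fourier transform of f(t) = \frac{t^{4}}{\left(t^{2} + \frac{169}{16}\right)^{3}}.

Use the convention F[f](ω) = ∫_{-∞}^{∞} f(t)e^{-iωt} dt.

F(ω) = \frac{\pi \left(169 \omega^{2} - 260 \left|{\omega}\right| + 48\right) e^{- \frac{13 \left|{\omega}\right|}{4}}}{416}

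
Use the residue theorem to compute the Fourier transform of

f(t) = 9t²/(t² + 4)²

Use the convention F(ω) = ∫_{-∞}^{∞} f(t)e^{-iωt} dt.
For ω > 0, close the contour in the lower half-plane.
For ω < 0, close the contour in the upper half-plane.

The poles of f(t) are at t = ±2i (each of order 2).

Let g(z) = f(z)e^{-iωz}; for large |z| the factor e^{-iωz} decays in the lower half-plane when ω > 0 and in the upper half-plane when ω < 0.

Case ω > 0 (lower half-plane, clockwise contour ⇒ F(ω) = -2πi·ΣRes):
  Res_{z = - 2 i} g(z) = \frac{9 i \left(1 - 2 \omega\right) e^{- 2 \omega}}{8} (pole of order 2)
  F(ω) = -2πi·ΣRes = \frac{9 \pi \left(1 - 2 \omega\right) e^{- 2 \omega}}{4}

Case ω < 0 (upper half-plane, counterclockwise contour ⇒ F(ω) = +2πi·ΣRes):
  Res_{z = 2 i} g(z) = \frac{9 i \left(- 2 \omega - 1\right) e^{2 \omega}}{8} (pole of order 2)
  F(ω) = 2πi·ΣRes = \frac{9 \pi \left(2 \omega + 1\right) e^{2 \omega}}{4}

Both cases combine into a single formula in |ω|:

F(ω) = \frac{9 \pi \left(1 - 2 \left|{\omega}\right|\right) e^{- 2 \left|{\omega}\right|}}{4}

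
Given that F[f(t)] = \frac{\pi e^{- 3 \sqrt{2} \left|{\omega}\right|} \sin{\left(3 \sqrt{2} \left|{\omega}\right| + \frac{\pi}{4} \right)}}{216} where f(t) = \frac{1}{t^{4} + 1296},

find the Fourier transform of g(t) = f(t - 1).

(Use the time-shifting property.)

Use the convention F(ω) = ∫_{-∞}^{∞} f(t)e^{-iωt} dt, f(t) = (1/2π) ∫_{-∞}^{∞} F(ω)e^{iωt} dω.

F[g](ω) = \frac{\pi e^{- i \omega - 3 \sqrt{2} \left|{\omega}\right|} \sin{\left(3 \sqrt{2} \left|{\omega}\right| + \frac{\pi}{4} \right)}}{216}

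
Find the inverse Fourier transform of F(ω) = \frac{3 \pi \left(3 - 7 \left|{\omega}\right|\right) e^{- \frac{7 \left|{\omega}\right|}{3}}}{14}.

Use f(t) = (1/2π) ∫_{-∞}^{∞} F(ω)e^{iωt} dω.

f(t) = \frac{3 t^{2}}{\left(t^{2} + \frac{49}{9}\right)^{2}}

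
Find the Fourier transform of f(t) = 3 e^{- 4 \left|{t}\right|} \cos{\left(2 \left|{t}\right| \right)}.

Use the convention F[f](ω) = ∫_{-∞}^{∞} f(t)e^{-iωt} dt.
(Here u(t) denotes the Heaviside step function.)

F(ω) = \frac{24 \left(\omega^{2} + 20\right)}{\omega^{4} + 24 \omega^{2} + 400}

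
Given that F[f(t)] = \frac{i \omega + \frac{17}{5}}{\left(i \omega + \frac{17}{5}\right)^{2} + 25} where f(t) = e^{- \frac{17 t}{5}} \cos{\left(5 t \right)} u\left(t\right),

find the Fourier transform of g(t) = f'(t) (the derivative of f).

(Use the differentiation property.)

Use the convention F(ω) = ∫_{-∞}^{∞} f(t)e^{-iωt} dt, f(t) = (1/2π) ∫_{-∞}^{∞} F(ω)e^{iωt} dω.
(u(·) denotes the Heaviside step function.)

F[g](ω) = \frac{5 i \omega \left(5 i \omega + 17\right)}{\left(5 i \omega + 17\right)^{2} + 625}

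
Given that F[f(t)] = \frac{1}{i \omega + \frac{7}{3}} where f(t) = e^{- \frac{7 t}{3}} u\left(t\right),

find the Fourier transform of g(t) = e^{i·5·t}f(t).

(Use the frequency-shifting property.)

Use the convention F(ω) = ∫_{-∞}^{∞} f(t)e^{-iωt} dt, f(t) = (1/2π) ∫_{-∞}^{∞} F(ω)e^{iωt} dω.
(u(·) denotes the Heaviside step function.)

F[g](ω) = \frac{3}{3 i \left(\omega - 5\right) + 7}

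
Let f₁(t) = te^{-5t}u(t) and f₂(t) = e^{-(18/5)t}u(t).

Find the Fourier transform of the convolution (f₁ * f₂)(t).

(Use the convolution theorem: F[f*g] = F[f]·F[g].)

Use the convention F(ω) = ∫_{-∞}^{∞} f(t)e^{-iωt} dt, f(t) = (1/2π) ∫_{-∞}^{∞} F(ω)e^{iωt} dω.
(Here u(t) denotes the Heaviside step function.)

F[f₁*f₂](ω) = \frac{5}{\left(i \omega + 5\right)^{2} \left(5 i \omega + 18\right)}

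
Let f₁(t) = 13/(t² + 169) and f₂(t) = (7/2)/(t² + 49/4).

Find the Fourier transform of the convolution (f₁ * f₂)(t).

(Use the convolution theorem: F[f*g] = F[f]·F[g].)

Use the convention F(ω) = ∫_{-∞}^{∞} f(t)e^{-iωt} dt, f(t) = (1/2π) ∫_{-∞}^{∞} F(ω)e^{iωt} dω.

F[f₁*f₂](ω) = \pi^{2} e^{- \frac{33 \left|{\omega}\right|}{2}}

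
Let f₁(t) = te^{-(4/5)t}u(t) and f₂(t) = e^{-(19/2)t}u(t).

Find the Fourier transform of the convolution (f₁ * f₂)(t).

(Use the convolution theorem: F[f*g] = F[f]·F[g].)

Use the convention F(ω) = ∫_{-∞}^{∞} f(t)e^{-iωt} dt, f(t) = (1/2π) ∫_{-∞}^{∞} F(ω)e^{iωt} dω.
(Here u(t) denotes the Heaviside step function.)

F[f₁*f₂](ω) = \frac{50}{\left(2 i \omega + 19\right) \left(5 i \omega + 4\right)^{2}}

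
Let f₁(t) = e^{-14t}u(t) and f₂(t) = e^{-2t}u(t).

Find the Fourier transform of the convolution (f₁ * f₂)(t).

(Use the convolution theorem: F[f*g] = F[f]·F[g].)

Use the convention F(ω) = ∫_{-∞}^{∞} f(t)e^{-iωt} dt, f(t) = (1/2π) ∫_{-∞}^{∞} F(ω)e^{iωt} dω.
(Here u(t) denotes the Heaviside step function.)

F[f₁*f₂](ω) = \frac{1}{\left(i \omega + 2\right) \left(i \omega + 14\right)}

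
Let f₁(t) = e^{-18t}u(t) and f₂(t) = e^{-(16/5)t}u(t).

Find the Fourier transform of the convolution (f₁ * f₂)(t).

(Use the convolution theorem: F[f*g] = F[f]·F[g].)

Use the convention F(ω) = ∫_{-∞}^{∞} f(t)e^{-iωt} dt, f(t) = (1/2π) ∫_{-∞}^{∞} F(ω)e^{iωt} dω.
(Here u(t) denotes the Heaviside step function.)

F[f₁*f₂](ω) = \frac{5}{\left(i \omega + 18\right) \left(5 i \omega + 16\right)}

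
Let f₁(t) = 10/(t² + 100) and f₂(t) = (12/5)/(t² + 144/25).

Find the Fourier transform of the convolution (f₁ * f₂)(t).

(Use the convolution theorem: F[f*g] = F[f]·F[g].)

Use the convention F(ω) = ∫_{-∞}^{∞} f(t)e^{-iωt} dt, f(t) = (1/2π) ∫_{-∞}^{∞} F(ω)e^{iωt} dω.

F[f₁*f₂](ω) = \pi^{2} e^{- \frac{62 \left|{\omega}\right|}{5}}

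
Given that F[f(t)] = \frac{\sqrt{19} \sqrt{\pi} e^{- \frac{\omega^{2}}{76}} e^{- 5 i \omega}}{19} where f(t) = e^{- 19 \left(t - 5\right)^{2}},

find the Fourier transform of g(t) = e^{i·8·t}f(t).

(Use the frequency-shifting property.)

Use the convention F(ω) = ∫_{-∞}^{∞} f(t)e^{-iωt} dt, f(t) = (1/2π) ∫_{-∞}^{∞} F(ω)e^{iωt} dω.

F[g](ω) = \frac{\sqrt{19} \sqrt{\pi} e^{- \frac{\left(\omega - 8\right) \left(\omega - 8 + 380 i\right)}{76}}}{19}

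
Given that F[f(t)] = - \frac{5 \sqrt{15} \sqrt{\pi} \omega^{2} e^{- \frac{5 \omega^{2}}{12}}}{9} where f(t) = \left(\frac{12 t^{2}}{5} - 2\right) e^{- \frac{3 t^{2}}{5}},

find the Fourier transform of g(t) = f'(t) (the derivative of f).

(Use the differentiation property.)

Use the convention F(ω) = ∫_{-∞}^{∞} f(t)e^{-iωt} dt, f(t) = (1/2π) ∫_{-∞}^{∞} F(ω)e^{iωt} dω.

F[g](ω) = - \frac{5 \sqrt{15} i \sqrt{\pi} \omega^{3} e^{- \frac{5 \omega^{2}}{12}}}{9}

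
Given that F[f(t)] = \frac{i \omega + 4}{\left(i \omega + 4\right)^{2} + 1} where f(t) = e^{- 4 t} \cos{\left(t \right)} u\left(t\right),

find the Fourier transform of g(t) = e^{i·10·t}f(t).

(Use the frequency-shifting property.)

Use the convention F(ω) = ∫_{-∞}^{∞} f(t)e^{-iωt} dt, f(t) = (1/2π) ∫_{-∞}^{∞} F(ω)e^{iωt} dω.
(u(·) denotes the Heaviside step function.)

F[g](ω) = \frac{i \left(\omega - 10\right) + 4}{\left(i \left(\omega - 10\right) + 4\right)^{2} + 1}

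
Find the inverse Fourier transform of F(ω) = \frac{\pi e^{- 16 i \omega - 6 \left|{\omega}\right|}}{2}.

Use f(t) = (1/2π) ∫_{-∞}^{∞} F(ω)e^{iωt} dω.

f(t) = \frac{3}{\left(t - 16\right)^{2} + 36}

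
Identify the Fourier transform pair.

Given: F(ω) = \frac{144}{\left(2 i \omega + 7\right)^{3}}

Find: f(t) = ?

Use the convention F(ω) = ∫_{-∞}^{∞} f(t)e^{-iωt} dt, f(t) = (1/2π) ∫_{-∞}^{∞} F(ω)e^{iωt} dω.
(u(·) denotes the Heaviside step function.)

f(t) = 9 t^{2} e^{- \frac{7 t}{2}} u\left(t\right)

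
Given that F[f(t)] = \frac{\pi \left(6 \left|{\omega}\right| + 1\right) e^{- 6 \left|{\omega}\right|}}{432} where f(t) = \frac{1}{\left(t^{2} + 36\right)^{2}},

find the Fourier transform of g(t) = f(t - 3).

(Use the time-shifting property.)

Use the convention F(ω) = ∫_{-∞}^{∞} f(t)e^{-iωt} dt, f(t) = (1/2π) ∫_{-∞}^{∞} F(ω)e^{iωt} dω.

F[g](ω) = \frac{\pi \left(6 \left|{\omega}\right| + 1\right) e^{- 3 i \omega - 6 \left|{\omega}\right|}}{432}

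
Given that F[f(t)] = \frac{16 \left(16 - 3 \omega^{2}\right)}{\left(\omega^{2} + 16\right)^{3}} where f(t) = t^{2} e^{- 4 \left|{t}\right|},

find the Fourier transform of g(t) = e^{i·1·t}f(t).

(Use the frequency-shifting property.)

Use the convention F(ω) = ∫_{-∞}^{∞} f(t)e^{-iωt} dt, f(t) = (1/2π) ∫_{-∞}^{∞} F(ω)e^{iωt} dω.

F[g](ω) = \frac{16 \left(16 - 3 \left(\omega - 1\right)^{2}\right)}{\left(\left(\omega - 1\right)^{2} + 16\right)^{3}}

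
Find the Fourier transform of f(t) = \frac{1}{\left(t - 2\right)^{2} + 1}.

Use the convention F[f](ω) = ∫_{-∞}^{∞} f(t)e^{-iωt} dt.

F(ω) = \pi e^{- 2 i \omega - \left|{\omega}\right|}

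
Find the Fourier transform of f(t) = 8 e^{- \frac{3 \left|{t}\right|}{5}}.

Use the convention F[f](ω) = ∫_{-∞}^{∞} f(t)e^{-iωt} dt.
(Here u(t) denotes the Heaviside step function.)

F(ω) = \frac{240}{25 \omega^{2} + 9}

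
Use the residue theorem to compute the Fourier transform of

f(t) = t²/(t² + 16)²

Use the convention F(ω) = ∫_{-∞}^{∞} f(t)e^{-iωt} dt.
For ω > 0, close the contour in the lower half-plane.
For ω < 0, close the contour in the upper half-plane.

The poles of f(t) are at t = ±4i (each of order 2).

Let g(z) = f(z)e^{-iωz}; for large |z| the factor e^{-iωz} decays in the lower half-plane when ω > 0 and in the upper half-plane when ω < 0.

Case ω > 0 (lower half-plane, clockwise contour ⇒ F(ω) = -2πi·ΣRes):
  Res_{z = - 4 i} g(z) = \frac{i \left(1 - 4 \omega\right) e^{- 4 \omega}}{16} (pole of order 2)
  F(ω) = -2πi·ΣRes = \frac{\pi \left(1 - 4 \omega\right) e^{- 4 \omega}}{8}

Case ω < 0 (upper half-plane, counterclockwise contour ⇒ F(ω) = +2πi·ΣRes):
  Res_{z = 4 i} g(z) = \frac{i \left(- 4 \omega - 1\right) e^{4 \omega}}{16} (pole of order 2)
  F(ω) = 2πi·ΣRes = \frac{\pi \left(4 \omega + 1\right) e^{4 \omega}}{8}

Both cases combine into a single formula in |ω|:

F(ω) = \frac{\pi \left(1 - 4 \left|{\omega}\right|\right) e^{- 4 \left|{\omega}\right|}}{8}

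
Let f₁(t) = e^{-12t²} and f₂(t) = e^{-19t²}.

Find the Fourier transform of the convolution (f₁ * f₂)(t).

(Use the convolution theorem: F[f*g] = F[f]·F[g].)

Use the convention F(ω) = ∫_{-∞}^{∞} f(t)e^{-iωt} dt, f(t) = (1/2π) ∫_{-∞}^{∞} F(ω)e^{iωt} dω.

F[f₁*f₂](ω) = \frac{\sqrt{57} \pi e^{- \frac{31 \omega^{2}}{912}}}{114}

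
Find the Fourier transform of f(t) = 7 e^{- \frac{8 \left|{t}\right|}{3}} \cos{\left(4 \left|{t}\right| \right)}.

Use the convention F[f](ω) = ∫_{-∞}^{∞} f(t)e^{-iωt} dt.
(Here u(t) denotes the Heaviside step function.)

F(ω) = \frac{336 \left(9 \omega^{2} + 208\right)}{81 \omega^{4} - 1440 \omega^{2} + 43264}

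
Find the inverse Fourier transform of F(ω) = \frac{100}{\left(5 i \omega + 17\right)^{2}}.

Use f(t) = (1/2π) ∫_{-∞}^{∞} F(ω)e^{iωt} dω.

f(t) = 4 t e^{- \frac{17 t}{5}} u\left(t\right)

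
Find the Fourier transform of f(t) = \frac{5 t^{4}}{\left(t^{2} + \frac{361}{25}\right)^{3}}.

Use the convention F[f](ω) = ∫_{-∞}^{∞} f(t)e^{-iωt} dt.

F(ω) = \frac{\pi \left(361 \omega^{2} - 475 \left|{\omega}\right| + 75\right) e^{- \frac{19 \left|{\omega}\right|}{5}}}{152}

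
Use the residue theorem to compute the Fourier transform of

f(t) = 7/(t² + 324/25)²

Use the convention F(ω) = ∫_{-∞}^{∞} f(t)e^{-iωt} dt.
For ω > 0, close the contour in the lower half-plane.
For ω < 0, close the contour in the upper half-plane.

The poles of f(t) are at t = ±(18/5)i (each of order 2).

Let g(z) = f(z)e^{-iωz}; for large |z| the factor e^{-iωz} decays in the lower half-plane when ω > 0 and in the upper half-plane when ω < 0.

Case ω > 0 (lower half-plane, clockwise contour ⇒ F(ω) = -2πi·ΣRes):
  Res_{z = - \frac{18 i}{5}} g(z) = \frac{175 i \left(18 \omega + 5\right) e^{- \frac{18 \omega}{5}}}{23328} (pole of order 2)
  F(ω) = -2πi·ΣRes = \frac{175 \pi \left(18 \omega + 5\right) e^{- \frac{18 \omega}{5}}}{11664}

Case ω < 0 (upper half-plane, counterclockwise contour ⇒ F(ω) = +2πi·ΣRes):
  Res_{z = \frac{18 i}{5}} g(z) = \frac{175 i \left(18 \omega - 5\right) e^{\frac{18 \omega}{5}}}{23328} (pole of order 2)
  F(ω) = 2πi·ΣRes = \frac{175 \pi \left(5 - 18 \omega\right) e^{\frac{18 \omega}{5}}}{11664}

Both cases combine into a single formula in |ω|:

F(ω) = \frac{175 \pi \left(18 \left|{\omega}\right| + 5\right) e^{- \frac{18 \left|{\omega}\right|}{5}}}{11664}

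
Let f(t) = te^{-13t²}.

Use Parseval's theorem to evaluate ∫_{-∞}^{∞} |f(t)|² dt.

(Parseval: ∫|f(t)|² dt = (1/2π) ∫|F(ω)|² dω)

∫|f(t)|² dt = \frac{\sqrt{26} \sqrt{\pi}}{1352}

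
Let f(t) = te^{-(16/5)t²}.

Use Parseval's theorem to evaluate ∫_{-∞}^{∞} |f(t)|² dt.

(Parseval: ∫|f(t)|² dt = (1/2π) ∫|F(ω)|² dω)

∫|f(t)|² dt = \frac{5 \sqrt{10} \sqrt{\pi}}{512}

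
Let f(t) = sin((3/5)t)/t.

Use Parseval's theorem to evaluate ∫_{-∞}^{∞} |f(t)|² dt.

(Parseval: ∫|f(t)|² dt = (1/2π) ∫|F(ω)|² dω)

∫|f(t)|² dt = \frac{3 \pi}{5}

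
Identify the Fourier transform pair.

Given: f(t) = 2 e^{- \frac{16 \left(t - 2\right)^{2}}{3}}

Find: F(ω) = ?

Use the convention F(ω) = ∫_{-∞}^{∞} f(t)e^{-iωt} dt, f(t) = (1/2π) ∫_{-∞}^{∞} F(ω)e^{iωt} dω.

F(ω) = \frac{\sqrt{3} \sqrt{\pi} e^{- \frac{\omega \left(3 \omega + 128 i\right)}{64}}}{2}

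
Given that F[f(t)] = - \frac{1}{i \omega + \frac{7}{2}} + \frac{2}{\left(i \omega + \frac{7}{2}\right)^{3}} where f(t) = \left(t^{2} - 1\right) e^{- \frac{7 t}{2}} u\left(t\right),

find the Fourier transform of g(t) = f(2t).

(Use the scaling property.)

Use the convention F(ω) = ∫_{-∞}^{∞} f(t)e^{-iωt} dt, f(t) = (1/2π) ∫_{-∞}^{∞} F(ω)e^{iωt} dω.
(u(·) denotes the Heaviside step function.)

F[g](ω) = \frac{8 i \omega - \left(i \omega + 7\right)^{3} + 56}{\left(i \omega + 7\right)^{4}}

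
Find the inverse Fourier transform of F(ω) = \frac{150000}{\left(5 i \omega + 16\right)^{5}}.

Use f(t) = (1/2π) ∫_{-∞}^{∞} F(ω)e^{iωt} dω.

f(t) = 2 t^{4} e^{- \frac{16 t}{5}} u\left(t\right)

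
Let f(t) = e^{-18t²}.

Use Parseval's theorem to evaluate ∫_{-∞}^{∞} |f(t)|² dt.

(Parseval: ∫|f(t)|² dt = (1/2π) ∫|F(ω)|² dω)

∫|f(t)|² dt = \frac{\sqrt{\pi}}{6}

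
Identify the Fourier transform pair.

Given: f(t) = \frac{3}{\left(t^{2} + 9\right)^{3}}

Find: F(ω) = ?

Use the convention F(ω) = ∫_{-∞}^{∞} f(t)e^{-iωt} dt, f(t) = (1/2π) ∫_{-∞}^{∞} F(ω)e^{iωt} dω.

F(ω) = \frac{\pi \left(3 \omega^{2} + 3 \left|{\omega}\right| + 1\right) e^{- 3 \left|{\omega}\right|}}{216}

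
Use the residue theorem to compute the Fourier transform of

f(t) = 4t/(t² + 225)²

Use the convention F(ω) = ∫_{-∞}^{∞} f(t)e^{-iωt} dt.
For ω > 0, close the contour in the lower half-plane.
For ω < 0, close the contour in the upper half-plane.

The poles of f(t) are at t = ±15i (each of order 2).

Let g(z) = f(z)e^{-iωz}; for large |z| the factor e^{-iωz} decays in the lower half-plane when ω > 0 and in the upper half-plane when ω < 0.

Case ω > 0 (lower half-plane, clockwise contour ⇒ F(ω) = -2πi·ΣRes):
  Res_{z = - 15 i} g(z) = \frac{\omega e^{- 15 \omega}}{15} (pole of order 2)
  F(ω) = -2πi·ΣRes = - \frac{2 i \pi \omega e^{- 15 \omega}}{15}

Case ω < 0 (upper half-plane, counterclockwise contour ⇒ F(ω) = +2πi·ΣRes):
  Res_{z = 15 i} g(z) = - \frac{\omega e^{15 \omega}}{15} (pole of order 2)
  F(ω) = 2πi·ΣRes = - \frac{2 i \pi \omega e^{15 \omega}}{15}

Both cases combine into a single formula in |ω|:

F(ω) = - \frac{2 i \pi \omega e^{- 15 \left|{\omega}\right|}}{15}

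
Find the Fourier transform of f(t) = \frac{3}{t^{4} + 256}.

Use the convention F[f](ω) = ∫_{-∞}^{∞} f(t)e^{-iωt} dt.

F(ω) = \frac{3 \pi e^{- 2 \sqrt{2} \left|{\omega}\right|} \sin{\left(2 \sqrt{2} \left|{\omega}\right| + \frac{\pi}{4} \right)}}{64}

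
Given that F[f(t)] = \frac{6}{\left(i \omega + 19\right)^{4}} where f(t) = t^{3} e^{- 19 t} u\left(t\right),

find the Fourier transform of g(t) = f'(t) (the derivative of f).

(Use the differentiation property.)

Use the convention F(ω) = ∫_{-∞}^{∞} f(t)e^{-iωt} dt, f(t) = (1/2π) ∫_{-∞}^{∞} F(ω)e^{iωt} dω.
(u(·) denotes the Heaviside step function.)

F[g](ω) = \frac{6 i \omega}{\left(i \omega + 19\right)^{4}}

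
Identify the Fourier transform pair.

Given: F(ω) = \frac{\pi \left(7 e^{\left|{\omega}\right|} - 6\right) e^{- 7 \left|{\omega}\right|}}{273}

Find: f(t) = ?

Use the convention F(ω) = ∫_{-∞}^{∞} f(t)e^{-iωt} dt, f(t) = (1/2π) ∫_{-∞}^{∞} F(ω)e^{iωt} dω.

f(t) = \frac{2}{\left(t^{2} + 36\right) \left(t^{2} + 49\right)}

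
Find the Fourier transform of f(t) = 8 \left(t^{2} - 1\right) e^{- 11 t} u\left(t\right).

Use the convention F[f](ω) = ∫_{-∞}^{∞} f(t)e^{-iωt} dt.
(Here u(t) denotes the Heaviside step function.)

F(ω) = \frac{8 \left(2 i \omega - \left(i \omega + 11\right)^{3} + 22\right)}{\left(i \omega + 11\right)^{4}}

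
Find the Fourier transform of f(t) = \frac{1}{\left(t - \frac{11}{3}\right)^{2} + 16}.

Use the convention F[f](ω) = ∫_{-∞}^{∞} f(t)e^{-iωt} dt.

F(ω) = \frac{\pi e^{- \frac{11 i \omega}{3} - 4 \left|{\omega}\right|}}{4}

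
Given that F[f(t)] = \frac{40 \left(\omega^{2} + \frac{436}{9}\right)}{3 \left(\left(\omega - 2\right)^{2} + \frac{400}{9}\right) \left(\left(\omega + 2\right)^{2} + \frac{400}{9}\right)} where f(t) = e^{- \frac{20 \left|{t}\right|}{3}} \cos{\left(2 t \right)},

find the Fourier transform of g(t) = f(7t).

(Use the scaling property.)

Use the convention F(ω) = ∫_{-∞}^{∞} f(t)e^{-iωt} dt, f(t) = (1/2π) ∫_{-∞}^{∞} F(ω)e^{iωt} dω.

F[g](ω) = \frac{840 \left(9 \omega^{2} + 21364\right)}{81 \omega^{4} + 321048 \omega^{2} + 456420496}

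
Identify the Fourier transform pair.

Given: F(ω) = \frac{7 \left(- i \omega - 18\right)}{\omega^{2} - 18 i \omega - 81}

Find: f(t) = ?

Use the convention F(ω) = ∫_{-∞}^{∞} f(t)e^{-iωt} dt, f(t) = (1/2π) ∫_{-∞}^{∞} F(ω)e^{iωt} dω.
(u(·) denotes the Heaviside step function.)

f(t) = 7 \left(9 t + 1\right) e^{- 9 t} u\left(t\right)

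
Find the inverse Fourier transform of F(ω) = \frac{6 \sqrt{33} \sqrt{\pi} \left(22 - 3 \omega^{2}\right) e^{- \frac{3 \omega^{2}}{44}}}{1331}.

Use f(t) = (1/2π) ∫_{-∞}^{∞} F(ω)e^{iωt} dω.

f(t) = 8 t^{2} e^{- \frac{11 t^{2}}{3}}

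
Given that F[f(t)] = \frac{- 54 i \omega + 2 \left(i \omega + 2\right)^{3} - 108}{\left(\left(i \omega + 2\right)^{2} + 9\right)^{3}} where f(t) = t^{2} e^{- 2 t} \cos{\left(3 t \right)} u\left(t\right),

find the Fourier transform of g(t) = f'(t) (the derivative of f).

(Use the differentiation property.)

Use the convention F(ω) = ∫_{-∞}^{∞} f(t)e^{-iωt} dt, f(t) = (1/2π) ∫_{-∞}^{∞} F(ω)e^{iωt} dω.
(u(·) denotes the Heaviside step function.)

F[g](ω) = - \frac{2 i \omega \left(27 i \omega - \left(i \omega + 2\right)^{3} + 54\right)}{\left(\left(i \omega + 2\right)^{2} + 9\right)^{3}}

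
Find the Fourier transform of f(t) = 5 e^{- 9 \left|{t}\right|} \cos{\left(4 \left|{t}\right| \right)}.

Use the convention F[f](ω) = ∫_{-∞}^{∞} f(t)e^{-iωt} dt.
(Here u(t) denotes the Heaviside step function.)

F(ω) = \frac{90 \left(\omega^{2} + 97\right)}{\omega^{4} + 130 \omega^{2} + 9409}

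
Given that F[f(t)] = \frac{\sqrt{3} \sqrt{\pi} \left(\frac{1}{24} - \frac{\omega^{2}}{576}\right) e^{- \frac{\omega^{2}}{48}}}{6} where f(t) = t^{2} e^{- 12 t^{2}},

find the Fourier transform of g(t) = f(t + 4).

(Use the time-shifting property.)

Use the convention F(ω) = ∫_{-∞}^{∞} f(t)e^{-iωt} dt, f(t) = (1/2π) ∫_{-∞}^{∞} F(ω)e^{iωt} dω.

F[g](ω) = \frac{\sqrt{3} \sqrt{\pi} \left(24 - \omega^{2}\right) e^{\frac{\omega \left(- \omega + 192 i\right)}{48}}}{3456}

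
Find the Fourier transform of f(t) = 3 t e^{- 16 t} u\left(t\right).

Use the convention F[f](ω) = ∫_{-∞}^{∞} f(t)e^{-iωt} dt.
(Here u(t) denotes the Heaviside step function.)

F(ω) = \frac{3}{\left(i \omega + 16\right)^{2}}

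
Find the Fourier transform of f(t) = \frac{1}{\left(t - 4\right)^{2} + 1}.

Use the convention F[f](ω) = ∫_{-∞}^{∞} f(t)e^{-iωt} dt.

F(ω) = \pi e^{- 4 i \omega - \left|{\omega}\right|}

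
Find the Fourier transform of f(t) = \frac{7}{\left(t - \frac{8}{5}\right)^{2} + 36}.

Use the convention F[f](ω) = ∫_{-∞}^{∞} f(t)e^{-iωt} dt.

F(ω) = \frac{7 \pi e^{- \frac{8 i \omega}{5} - 6 \left|{\omega}\right|}}{6}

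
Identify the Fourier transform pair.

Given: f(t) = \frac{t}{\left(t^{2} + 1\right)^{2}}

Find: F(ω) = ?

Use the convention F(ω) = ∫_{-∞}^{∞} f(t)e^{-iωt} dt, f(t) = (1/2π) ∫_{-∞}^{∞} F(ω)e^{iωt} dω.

F(ω) = - \frac{i \pi \omega e^{- \left|{\omega}\right|}}{2}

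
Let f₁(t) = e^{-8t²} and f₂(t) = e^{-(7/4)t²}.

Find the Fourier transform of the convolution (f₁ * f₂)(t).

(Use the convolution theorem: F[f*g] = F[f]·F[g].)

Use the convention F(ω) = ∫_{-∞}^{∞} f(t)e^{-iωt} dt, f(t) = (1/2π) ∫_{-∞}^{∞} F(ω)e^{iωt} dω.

F[f₁*f₂](ω) = \frac{\sqrt{14} \pi e^{- \frac{39 \omega^{2}}{224}}}{14}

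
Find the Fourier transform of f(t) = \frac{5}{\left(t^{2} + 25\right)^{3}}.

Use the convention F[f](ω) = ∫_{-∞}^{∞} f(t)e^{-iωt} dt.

F(ω) = \frac{\pi \left(25 \omega^{2} + 15 \left|{\omega}\right| + 3\right) e^{- 5 \left|{\omega}\right|}}{5000}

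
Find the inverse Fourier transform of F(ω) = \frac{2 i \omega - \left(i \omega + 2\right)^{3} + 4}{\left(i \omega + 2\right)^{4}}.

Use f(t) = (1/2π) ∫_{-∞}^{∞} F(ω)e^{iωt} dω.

f(t) = \left(t^{2} - 1\right) e^{- 2 t} u\left(t\right)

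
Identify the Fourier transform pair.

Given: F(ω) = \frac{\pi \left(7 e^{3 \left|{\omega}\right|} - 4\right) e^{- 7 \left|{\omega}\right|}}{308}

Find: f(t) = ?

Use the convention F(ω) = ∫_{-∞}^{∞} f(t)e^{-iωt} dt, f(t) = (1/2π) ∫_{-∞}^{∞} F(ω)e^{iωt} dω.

f(t) = \frac{3}{\left(t^{2} + 16\right) \left(t^{2} + 49\right)}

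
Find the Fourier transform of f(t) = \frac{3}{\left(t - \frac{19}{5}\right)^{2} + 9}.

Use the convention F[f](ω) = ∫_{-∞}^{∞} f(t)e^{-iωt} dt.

F(ω) = \pi e^{- \frac{19 i \omega}{5} - 3 \left|{\omega}\right|}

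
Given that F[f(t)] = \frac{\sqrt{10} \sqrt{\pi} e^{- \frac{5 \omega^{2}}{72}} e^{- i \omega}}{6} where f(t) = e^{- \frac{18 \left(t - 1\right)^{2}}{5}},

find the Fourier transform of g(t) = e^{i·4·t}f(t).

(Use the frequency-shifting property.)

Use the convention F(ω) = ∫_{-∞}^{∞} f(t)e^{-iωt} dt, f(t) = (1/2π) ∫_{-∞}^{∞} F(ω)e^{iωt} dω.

F[g](ω) = \frac{\sqrt{10} \sqrt{\pi} e^{- \frac{\left(\omega - 4\right) \left(5 \omega - 20 + 72 i\right)}{72}}}{6}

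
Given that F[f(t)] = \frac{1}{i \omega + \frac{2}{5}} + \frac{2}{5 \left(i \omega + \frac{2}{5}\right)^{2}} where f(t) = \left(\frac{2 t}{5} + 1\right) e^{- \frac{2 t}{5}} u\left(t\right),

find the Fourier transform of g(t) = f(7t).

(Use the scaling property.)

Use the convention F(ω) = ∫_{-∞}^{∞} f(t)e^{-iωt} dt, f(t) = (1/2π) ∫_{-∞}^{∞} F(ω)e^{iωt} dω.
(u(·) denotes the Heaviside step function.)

F[g](ω) = \frac{5 \left(- 5 i \omega - 28\right)}{25 \omega^{2} - 140 i \omega - 196}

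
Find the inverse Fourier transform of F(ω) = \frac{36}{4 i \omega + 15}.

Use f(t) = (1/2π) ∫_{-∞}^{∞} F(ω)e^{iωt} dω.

f(t) = 9 e^{- \frac{15 t}{4}} u\left(t\right)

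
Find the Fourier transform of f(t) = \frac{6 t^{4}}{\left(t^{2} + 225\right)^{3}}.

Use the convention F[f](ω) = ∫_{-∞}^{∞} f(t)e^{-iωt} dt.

F(ω) = \frac{3 \pi \left(75 \omega^{2} - 25 \left|{\omega}\right| + 1\right) e^{- 15 \left|{\omega}\right|}}{20}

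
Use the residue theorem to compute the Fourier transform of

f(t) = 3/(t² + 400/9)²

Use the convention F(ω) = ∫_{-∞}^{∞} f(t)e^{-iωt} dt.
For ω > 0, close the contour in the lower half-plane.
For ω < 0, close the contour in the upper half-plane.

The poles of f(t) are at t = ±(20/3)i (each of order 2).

Let g(z) = f(z)e^{-iωz}; for large |z| the factor e^{-iωz} decays in the lower half-plane when ω > 0 and in the upper half-plane when ω < 0.

Case ω > 0 (lower half-plane, clockwise contour ⇒ F(ω) = -2πi·ΣRes):
  Res_{z = - \frac{20 i}{3}} g(z) = \frac{27 i \left(20 \omega + 3\right) e^{- \frac{20 \omega}{3}}}{32000} (pole of order 2)
  F(ω) = -2πi·ΣRes = \frac{27 \pi \left(20 \omega + 3\right) e^{- \frac{20 \omega}{3}}}{16000}

Case ω < 0 (upper half-plane, counterclockwise contour ⇒ F(ω) = +2πi·ΣRes):
  Res_{z = \frac{20 i}{3}} g(z) = \frac{27 i \left(20 \omega - 3\right) e^{\frac{20 \omega}{3}}}{32000} (pole of order 2)
  F(ω) = 2πi·ΣRes = \frac{27 \pi \left(3 - 20 \omega\right) e^{\frac{20 \omega}{3}}}{16000}

Both cases combine into a single formula in |ω|:

F(ω) = \frac{27 \pi \left(20 \left|{\omega}\right| + 3\right) e^{- \frac{20 \left|{\omega}\right|}{3}}}{16000}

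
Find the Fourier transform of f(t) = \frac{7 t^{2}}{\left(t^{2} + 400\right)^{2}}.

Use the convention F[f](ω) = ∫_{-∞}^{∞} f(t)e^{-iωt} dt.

F(ω) = \frac{7 \pi \left(1 - 20 \left|{\omega}\right|\right) e^{- 20 \left|{\omega}\right|}}{40}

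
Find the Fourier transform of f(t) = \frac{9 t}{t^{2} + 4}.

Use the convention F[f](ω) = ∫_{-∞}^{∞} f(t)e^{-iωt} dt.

F(ω) = - 9 i \pi e^{- 2 \left|{\omega}\right|} \operatorname{sign}{\left(\omega \right)}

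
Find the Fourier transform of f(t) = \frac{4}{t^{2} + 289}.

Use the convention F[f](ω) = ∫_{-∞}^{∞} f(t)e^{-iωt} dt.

F(ω) = \frac{4 \pi e^{- 17 \left|{\omega}\right|}}{17}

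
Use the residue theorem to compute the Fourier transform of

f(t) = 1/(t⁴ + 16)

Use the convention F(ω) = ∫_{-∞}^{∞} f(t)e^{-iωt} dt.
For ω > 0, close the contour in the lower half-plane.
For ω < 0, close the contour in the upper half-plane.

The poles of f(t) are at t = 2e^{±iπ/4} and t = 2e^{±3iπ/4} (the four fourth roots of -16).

Let g(z) = f(z)e^{-iωz}; for large |z| the factor e^{-iωz} decays in the lower half-plane when ω > 0 and in the upper half-plane when ω < 0.

Case ω > 0 (lower half-plane, clockwise contour ⇒ F(ω) = -2πi·ΣRes):
  Res_{z = - \sqrt{2} - \sqrt{2} i} g(z) = \frac{\sqrt{2} i \left(1 - i\right) e^{\sqrt{2} \omega \left(-1 + i\right)}}{64}
  Res_{z = \sqrt{2} - \sqrt{2} i} g(z) = \frac{\sqrt{2} i \left(1 + i\right) e^{- \sqrt{2} \omega \left(1 + i\right)}}{64}
  F(ω) = -2πi·ΣRes = \frac{\sqrt{2} \pi \left(1 - i\right) \left(e^{2 \sqrt{2} i \omega} + i\right) e^{- \sqrt{2} \omega \left(1 + i\right)}}{32} = \frac{\pi e^{- \sqrt{2} \omega} \sin{\left(\sqrt{2} \omega + \frac{\pi}{4} \right)}}{8}

Case ω < 0 (upper half-plane, counterclockwise contour ⇒ F(ω) = +2πi·ΣRes):
  Res_{z = \sqrt{2} + \sqrt{2} i} g(z) = \frac{\sqrt{2} i \left(-1 + i\right) e^{\sqrt{2} \omega \left(1 - i\right)}}{64}
  Res_{z = - \sqrt{2} + \sqrt{2} i} g(z) = \frac{\sqrt{2} \left(1 - i\right) e^{\sqrt{2} \omega \left(1 + i\right)}}{64}
  F(ω) = 2πi·ΣRes = - \frac{\sqrt{2} i \pi \left(i \left(1 - i\right) e^{\sqrt{2} \omega \left(1 - i\right)} - \left(1 - i\right) e^{\sqrt{2} \omega \left(1 + i\right)}\right)}{32} = \frac{\pi e^{\sqrt{2} \omega} \cos{\left(\sqrt{2} \omega + \frac{\pi}{4} \right)}}{8}

Both cases combine into a single formula in |ω|:

F(ω) = \frac{\pi e^{- \sqrt{2} \left|{\omega}\right|} \sin{\left(\sqrt{2} \left|{\omega}\right| + \frac{\pi}{4} \right)}}{8}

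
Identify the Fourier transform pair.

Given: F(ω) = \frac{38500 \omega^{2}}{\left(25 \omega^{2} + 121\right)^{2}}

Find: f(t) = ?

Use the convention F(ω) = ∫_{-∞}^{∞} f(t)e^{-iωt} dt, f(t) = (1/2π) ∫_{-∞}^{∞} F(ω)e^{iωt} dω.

f(t) = 7 \left(1 - \frac{11 \left|{t}\right|}{5}\right) e^{- \frac{11 \left|{t}\right|}{5}}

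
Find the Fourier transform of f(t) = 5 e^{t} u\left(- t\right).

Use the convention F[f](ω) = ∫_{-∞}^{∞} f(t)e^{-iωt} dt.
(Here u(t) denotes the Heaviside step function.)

F(ω) = \frac{5 i}{\omega + i}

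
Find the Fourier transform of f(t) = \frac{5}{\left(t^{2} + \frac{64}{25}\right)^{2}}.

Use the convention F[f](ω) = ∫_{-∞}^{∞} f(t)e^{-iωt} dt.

F(ω) = \frac{125 \pi \left(8 \left|{\omega}\right| + 5\right) e^{- \frac{8 \left|{\omega}\right|}{5}}}{1024}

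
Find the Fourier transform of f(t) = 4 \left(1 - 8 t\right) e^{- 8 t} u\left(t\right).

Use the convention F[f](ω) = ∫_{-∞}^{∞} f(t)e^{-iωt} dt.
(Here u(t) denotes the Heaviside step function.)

F(ω) = \frac{4 i \omega}{- \omega^{2} + 16 i \omega + 64}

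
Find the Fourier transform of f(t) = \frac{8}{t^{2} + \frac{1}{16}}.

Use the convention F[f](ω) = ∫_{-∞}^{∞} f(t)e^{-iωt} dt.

F(ω) = 32 \pi e^{- \frac{\left|{\omega}\right|}{4}}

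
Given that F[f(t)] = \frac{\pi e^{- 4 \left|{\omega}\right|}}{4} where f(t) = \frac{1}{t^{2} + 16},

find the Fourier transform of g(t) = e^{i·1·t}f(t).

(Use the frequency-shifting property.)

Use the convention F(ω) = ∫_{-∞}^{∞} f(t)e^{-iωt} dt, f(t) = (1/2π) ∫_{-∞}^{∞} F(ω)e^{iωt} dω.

F[g](ω) = \frac{\pi e^{- 4 \left|{\omega - 1}\right|}}{4}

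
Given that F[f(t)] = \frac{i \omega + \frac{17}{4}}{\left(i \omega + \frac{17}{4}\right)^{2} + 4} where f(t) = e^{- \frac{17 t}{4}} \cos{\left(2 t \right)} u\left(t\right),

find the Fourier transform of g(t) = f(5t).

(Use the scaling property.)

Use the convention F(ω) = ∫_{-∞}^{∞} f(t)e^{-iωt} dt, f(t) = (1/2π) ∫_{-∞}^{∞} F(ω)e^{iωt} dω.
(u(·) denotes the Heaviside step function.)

F[g](ω) = \frac{4 \left(4 i \omega + 85\right)}{\left(4 i \omega + 85\right)^{2} + 1600}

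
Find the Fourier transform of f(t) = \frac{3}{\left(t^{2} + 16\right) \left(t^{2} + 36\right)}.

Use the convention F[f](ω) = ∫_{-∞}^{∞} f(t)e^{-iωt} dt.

F(ω) = \frac{\pi \left(3 e^{2 \left|{\omega}\right|} - 2\right) e^{- 6 \left|{\omega}\right|}}{80}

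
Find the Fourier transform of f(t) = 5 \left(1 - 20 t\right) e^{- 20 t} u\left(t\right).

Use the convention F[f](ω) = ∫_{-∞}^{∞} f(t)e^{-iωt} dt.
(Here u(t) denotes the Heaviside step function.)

F(ω) = \frac{5 i \omega}{- \omega^{2} + 40 i \omega + 400}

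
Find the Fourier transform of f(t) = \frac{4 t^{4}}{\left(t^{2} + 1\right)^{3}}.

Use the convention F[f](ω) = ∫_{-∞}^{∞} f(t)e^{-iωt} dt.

F(ω) = \frac{\pi \left(\omega^{2} - 5 \left|{\omega}\right| + 3\right) e^{- \left|{\omega}\right|}}{2}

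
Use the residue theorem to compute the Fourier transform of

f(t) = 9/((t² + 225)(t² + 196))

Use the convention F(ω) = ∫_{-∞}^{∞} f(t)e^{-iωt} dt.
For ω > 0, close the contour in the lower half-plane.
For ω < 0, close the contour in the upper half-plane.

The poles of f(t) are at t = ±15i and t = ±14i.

Let g(z) = f(z)e^{-iωz}; for large |z| the factor e^{-iωz} decays in the lower half-plane when ω > 0 and in the upper half-plane when ω < 0.

Case ω > 0 (lower half-plane, clockwise contour ⇒ F(ω) = -2πi·ΣRes):
  Res_{z = - 15 i} g(z) = - \frac{3 i e^{- 15 \omega}}{290}
  Res_{z = - 14 i} g(z) = \frac{9 i e^{- 14 \omega}}{812}
  F(ω) = -2πi·ΣRes = \frac{3 \pi \left(15 e^{\omega} - 14\right) e^{- 15 \omega}}{2030}

Case ω < 0 (upper half-plane, counterclockwise contour ⇒ F(ω) = +2πi·ΣRes):
  Res_{z = 15 i} g(z) = \frac{3 i e^{15 \omega}}{290}
  Res_{z = 14 i} g(z) = - \frac{9 i e^{14 \omega}}{812}
  F(ω) = 2πi·ΣRes = \frac{3 \pi \left(15 - 14 e^{\omega}\right) e^{14 \omega}}{2030}

Both cases combine into a single formula in |ω|:

F(ω) = \frac{3 \pi \left(15 e^{\left|{\omega}\right|} - 14\right) e^{- 15 \left|{\omega}\right|}}{2030}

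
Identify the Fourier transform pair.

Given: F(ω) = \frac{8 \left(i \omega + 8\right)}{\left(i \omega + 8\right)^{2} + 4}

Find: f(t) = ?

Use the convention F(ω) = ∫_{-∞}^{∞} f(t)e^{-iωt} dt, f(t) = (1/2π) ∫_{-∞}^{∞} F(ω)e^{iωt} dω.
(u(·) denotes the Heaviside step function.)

f(t) = 8 e^{- 8 t} \cos{\left(2 t \right)} u\left(t\right)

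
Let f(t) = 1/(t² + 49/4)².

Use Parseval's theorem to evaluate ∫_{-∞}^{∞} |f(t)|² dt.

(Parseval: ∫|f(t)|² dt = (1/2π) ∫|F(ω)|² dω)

∫|f(t)|² dt = \frac{40 \pi}{823543}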